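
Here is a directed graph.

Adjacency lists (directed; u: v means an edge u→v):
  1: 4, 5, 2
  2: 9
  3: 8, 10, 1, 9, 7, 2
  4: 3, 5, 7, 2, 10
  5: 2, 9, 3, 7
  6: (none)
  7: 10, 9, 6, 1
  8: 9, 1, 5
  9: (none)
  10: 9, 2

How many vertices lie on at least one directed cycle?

A vertex is on a directed cycle iff it belongs to a strongly connected component of size ≥ 2 (or has a self-loop).
The vertices on cycles are {1, 3, 4, 5, 7, 8} — 6 in total.

6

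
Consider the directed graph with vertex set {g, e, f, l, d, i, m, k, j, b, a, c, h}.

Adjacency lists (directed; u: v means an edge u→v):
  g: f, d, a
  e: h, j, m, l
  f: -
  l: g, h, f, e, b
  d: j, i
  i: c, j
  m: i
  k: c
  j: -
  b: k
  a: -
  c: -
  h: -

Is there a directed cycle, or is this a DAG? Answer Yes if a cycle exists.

DFS with white/gray/black marking, starting from l:
l gray
  g gray
    f gray
    f black
    d gray
      j gray
      j black
      i gray
        c gray
        c black
        i→j: j black — skip
      i black
    d black
    a gray
    a black
  g black
  h gray
  h black
  l→f: f black — skip
  e gray
    e→h: h black — skip
    e→j: j black — skip
    m gray
      m→i: i black — skip
    m black
    e→l: l is gray → back edge
Back edge found, so a cycle exists: l → e → l.

Yes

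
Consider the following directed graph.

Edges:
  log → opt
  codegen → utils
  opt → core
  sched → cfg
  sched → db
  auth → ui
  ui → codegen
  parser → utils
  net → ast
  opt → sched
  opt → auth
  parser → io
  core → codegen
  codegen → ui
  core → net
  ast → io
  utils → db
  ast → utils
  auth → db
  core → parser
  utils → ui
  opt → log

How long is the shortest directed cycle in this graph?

For each vertex v, BFS finds the shortest path from v back to v.
The shortest such closed walk is opt → log → opt, length 2.

2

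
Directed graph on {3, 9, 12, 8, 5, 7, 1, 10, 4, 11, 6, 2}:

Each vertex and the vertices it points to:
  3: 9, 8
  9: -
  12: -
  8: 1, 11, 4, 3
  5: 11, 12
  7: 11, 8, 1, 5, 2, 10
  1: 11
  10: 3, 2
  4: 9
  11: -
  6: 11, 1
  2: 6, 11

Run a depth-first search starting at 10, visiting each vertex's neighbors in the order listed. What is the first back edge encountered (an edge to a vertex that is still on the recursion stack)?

8→3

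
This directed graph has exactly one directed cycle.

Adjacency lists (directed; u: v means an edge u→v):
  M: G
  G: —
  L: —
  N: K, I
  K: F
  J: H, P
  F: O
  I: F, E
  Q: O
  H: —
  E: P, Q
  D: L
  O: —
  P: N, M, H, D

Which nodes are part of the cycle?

E, I, N, P

DFS with gray/black marking from P:
P gray
  N gray
    K gray
      F gray
        O gray
        O black
      F black
    K black
    I gray
      I→F: F black — skip
      E gray
        E→P: P is gray → back edge
Back edge closes the cycle P → N → I → E → P; its vertices are {E, I, N, P}.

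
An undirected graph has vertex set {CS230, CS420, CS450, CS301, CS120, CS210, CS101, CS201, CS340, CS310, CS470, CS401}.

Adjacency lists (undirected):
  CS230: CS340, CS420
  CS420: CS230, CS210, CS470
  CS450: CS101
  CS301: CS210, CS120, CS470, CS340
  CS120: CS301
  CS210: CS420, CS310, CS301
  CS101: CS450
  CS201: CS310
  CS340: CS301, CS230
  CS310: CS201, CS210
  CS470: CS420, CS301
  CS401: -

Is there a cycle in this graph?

DFS, tracking each vertex's parent; an edge to a visited non-parent vertex closes a cycle.
Start from CS301:
visit CS301 (parent –)
  visit CS210 (parent CS301)
    visit CS420 (parent CS210)
      visit CS230 (parent CS420)
        visit CS340 (parent CS230)
          CS340–CS301: CS301 visited and ≠ parent → cycle
Cycle: CS301 – CS210 – CS420 – CS230 – CS340 – CS301.

Yes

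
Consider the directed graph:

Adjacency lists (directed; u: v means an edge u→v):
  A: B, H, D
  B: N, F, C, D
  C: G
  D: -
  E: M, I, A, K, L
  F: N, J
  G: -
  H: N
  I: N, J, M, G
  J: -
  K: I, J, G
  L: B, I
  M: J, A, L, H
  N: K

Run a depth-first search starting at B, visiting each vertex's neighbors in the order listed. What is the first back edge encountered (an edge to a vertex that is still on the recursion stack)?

DFS from B (visiting each vertex's neighbors in the order listed); mark gray on enter, black on exit:
B gray
  N gray
    K gray
      I gray
        I→N: N is gray → back edge
First back edge: I → N.

I->N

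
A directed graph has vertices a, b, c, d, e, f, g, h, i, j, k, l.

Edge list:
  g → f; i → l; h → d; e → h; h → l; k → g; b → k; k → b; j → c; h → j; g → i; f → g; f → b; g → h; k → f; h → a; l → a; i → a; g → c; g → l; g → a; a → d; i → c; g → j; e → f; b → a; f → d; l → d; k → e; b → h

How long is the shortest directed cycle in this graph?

For each vertex v, BFS finds the shortest path from v back to v.
The shortest such closed walk is b → k → b, length 2.

2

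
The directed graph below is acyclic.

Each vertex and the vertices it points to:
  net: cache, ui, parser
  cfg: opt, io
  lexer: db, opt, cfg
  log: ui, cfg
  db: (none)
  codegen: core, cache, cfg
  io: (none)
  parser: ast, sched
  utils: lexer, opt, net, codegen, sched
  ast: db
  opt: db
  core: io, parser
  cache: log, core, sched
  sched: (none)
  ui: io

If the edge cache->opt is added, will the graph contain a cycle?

Adding cache→opt creates a cycle iff opt can already reach cache.
Explore from opt: no path reaches cache. The graph stays acyclic.

No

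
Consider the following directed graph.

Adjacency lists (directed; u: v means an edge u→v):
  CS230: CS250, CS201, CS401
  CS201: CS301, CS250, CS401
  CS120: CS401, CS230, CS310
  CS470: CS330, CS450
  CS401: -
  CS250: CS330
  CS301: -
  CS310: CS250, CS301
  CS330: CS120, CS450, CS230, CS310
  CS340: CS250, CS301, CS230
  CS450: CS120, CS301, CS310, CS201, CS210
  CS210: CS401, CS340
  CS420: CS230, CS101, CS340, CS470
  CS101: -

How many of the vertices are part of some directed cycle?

A vertex is on a directed cycle iff it belongs to a strongly connected component of size ≥ 2 (or has a self-loop).
The vertices on cycles are {CS120, CS201, CS210, CS230, CS250, CS310, CS330, CS340, CS450} — 9 in total.

9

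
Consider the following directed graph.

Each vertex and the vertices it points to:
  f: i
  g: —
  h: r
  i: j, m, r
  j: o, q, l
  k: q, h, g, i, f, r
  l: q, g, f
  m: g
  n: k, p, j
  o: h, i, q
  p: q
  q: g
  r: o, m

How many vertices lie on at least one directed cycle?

7

A vertex is on a directed cycle iff it belongs to a strongly connected component of size ≥ 2 (or has a self-loop).
The vertices on cycles are {f, h, i, j, l, o, r} — 7 in total.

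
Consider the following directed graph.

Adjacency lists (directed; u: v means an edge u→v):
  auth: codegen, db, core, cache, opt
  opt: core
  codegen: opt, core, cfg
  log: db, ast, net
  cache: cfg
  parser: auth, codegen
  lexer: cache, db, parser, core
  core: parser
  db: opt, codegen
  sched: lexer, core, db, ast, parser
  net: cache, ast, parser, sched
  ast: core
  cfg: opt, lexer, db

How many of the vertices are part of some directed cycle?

9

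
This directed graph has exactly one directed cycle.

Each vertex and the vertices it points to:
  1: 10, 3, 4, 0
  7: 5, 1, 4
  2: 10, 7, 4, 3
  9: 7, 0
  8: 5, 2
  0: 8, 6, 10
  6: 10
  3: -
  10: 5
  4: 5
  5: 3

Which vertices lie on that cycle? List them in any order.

0, 1, 2, 7, 8

DFS with gray/black marking from 7:
7 gray
  5 gray
    3 gray
    3 black
  5 black
  1 gray
    10 gray
      10→5: 5 black — skip
    10 black
    1→3: 3 black — skip
    4 gray
      4→5: 5 black — skip
    4 black
    0 gray
      8 gray
        8→5: 5 black — skip
        2 gray
          2→10: 10 black — skip
          2→7: 7 is gray → back edge
Back edge closes the cycle 7 → 1 → 0 → 8 → 2 → 7; its vertices are {0, 1, 2, 7, 8}.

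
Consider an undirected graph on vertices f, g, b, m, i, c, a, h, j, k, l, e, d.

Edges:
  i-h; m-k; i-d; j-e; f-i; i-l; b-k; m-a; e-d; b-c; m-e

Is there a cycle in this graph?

DFS, tracking each vertex's parent; an edge to a visited non-parent vertex closes a cycle.
Start from l:
visit l (parent –)
  visit i (parent l)
    i–l: parent, skip
    visit h (parent i)
      h–i: parent, skip
    visit f (parent i)
      f–i: parent, skip
    visit d (parent i)
      visit e (parent d)
        e–d: parent, skip
        visit m (parent e)
          visit a (parent m)
            a–m: parent, skip
          visit k (parent m)
            visit b (parent k)
              visit c (parent b)
                c–b: parent, skip
              b–k: parent, skip
            k–m: parent, skip
          m–e: parent, skip
        visit j (parent e)
          j–e: parent, skip
      d–i: parent, skip
visit g (parent –)
No non-parent visited neighbor found — the graph is a forest.

No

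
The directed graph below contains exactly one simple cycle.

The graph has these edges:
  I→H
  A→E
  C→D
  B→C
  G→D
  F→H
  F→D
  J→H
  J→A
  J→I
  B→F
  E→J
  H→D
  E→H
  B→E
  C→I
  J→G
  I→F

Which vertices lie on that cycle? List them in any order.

A, E, J

DFS with gray/black marking from E:
E gray
  J gray
    G gray
      D gray
      D black
    G black
    I gray
      F gray
        H gray
          H→D: D black — skip
        H black
        F→D: D black — skip
      F black
      I→H: H black — skip
    I black
    A gray
      A→E: E is gray → back edge
Back edge closes the cycle E → J → A → E; its vertices are {A, E, J}.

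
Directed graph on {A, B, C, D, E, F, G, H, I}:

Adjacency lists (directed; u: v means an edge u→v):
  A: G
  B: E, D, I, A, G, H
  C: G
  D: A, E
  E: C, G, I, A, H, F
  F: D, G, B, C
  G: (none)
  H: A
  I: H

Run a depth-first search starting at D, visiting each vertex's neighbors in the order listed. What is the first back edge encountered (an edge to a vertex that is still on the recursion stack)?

F->D

DFS from D (visiting each vertex's neighbors in the order listed); mark gray on enter, black on exit:
D gray
  A gray
    G gray
    G black
  A black
  E gray
    C gray
      C→G: G black — skip
    C black
    E→G: G black — skip
    I gray
      H gray
        H→A: A black — skip
      H black
    I black
    E→A: A black — skip
    E→H: H black — skip
    F gray
      F→D: D is gray → back edge
First back edge: F → D.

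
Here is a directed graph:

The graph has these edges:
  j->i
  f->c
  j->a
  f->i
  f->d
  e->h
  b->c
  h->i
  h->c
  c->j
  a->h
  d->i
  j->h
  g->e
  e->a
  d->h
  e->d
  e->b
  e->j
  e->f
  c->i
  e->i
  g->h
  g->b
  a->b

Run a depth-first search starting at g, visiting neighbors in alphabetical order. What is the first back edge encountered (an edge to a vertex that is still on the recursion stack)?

DFS from g (visiting neighbors in alphabetical order); mark gray on enter, black on exit:
g gray
  b gray
    c gray
      i gray
      i black
      j gray
        a gray
          a→b: b is gray → back edge
First back edge: a → b.

a->b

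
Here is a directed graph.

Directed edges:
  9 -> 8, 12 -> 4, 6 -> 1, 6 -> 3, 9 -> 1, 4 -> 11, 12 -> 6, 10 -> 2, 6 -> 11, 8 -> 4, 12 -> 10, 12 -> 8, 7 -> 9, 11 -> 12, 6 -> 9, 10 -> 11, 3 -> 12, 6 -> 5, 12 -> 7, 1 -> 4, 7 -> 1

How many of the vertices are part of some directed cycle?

10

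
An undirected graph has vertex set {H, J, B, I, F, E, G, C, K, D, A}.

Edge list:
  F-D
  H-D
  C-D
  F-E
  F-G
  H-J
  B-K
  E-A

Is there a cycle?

DFS, tracking each vertex's parent; an edge to a visited non-parent vertex closes a cycle.
Start from E:
visit E (parent –)
  visit A (parent E)
    A–E: parent, skip
  visit F (parent E)
    visit G (parent F)
      G–F: parent, skip
    visit D (parent F)
      visit C (parent D)
        C–D: parent, skip
      visit H (parent D)
        visit J (parent H)
          J–H: parent, skip
        H–D: parent, skip
      D–F: parent, skip
    F–E: parent, skip
visit B (parent –)
  visit K (parent B)
    K–B: parent, skip
visit I (parent –)
No non-parent visited neighbor found — the graph is a forest.

No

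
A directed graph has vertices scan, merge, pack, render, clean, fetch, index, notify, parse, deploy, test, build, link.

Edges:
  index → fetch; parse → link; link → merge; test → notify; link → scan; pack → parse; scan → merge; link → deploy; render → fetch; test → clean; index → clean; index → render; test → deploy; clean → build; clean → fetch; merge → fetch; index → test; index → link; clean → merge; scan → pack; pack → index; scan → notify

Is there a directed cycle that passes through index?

Yes

index is on a cycle iff index can reach itself via ≥1 edge.
index → link → scan → pack → index — yes.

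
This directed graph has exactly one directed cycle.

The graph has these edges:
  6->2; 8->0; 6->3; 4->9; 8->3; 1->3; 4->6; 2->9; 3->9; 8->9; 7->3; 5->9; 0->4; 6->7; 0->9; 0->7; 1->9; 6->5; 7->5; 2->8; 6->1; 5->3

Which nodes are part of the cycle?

DFS with gray/black marking from 0:
0 gray
  7 gray
    5 gray
      9 gray
      9 black
      3 gray
        3→9: 9 black — skip
      3 black
    5 black
    7→3: 3 black — skip
  7 black
  4 gray
    4→9: 9 black — skip
    6 gray
      6→3: 3 black — skip
      6→7: 7 black — skip
      6→5: 5 black — skip
      1 gray
        1→3: 3 black — skip
        1→9: 9 black — skip
      1 black
      2 gray
        8 gray
          8→9: 9 black — skip
          8→0: 0 is gray → back edge
Back edge closes the cycle 0 → 4 → 6 → 2 → 8 → 0; its vertices are {0, 2, 4, 6, 8}.

0, 2, 4, 6, 8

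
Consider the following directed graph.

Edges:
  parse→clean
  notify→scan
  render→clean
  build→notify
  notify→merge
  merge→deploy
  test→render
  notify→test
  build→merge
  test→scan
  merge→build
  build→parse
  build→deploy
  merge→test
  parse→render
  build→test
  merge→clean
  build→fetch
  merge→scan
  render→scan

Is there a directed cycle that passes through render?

No

render lies on a cycle iff there is a path from render back to itself.
Exploring from render, it never reaches itself; equivalently, its strongly connected component is a singleton.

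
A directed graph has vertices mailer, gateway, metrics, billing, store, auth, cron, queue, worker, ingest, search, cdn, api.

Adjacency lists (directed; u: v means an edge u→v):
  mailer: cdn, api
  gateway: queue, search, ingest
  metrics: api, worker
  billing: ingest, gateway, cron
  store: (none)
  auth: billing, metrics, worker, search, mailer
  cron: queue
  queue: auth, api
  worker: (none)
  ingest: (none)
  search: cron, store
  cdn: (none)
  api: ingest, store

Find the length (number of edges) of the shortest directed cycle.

For each vertex v, BFS finds the shortest path from v back to v.
The shortest such closed walk is queue → auth → search → cron → queue, length 4.

4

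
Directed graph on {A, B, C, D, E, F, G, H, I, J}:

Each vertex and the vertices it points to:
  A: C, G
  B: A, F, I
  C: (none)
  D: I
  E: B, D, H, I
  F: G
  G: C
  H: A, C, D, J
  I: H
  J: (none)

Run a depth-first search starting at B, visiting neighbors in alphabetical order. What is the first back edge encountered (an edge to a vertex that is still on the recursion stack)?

DFS from B (visiting neighbors in alphabetical order); mark gray on enter, black on exit:
B gray
  A gray
    C gray
    C black
    G gray
      G→C: C black — skip
    G black
  A black
  F gray
    F→G: G black — skip
  F black
  I gray
    H gray
      H→A: A black — skip
      H→C: C black — skip
      D gray
        D→I: I is gray → back edge
First back edge: D → I.

D→I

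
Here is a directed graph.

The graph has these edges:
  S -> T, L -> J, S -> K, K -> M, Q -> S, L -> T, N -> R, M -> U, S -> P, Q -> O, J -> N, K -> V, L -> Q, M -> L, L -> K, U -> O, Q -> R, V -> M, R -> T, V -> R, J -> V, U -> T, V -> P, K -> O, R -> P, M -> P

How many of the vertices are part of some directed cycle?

7

A vertex is on a directed cycle iff it belongs to a strongly connected component of size ≥ 2 (or has a self-loop).
The vertices on cycles are {J, K, L, M, Q, S, V} — 7 in total.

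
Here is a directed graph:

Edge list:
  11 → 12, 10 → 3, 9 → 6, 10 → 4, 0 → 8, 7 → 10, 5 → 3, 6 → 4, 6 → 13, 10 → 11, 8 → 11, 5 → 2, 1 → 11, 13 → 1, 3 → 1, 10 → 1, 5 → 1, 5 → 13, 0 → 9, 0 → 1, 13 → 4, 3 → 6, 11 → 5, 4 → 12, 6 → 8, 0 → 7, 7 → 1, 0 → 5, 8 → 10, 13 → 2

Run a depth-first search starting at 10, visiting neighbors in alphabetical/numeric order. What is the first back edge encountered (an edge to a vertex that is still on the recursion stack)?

DFS from 10 (visiting neighbors in alphabetical/numeric order); mark gray on enter, black on exit:
10 gray
  1 gray
    11 gray
      5 gray
        5→1: 1 is gray → back edge
First back edge: 5 → 1.

5->1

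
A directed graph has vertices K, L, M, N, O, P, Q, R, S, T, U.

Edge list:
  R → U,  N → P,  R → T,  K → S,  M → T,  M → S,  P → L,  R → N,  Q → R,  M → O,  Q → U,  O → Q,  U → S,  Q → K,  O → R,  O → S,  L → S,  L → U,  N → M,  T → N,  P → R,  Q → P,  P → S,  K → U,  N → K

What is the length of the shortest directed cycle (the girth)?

3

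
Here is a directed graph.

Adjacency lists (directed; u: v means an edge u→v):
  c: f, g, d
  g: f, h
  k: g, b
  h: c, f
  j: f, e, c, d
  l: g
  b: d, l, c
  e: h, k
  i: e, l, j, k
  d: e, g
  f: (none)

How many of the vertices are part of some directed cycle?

8

A vertex is on a directed cycle iff it belongs to a strongly connected component of size ≥ 2 (or has a self-loop).
The vertices on cycles are {b, c, d, e, g, h, k, l} — 8 in total.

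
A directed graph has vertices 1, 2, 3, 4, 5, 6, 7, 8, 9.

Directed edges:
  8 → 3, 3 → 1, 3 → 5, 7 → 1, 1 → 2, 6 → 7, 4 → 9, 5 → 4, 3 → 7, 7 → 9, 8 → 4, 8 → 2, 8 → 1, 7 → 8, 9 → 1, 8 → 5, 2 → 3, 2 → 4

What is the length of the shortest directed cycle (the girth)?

For each vertex v, BFS finds the shortest path from v back to v.
The shortest such closed walk is 7 → 8 → 3 → 7, length 3.

3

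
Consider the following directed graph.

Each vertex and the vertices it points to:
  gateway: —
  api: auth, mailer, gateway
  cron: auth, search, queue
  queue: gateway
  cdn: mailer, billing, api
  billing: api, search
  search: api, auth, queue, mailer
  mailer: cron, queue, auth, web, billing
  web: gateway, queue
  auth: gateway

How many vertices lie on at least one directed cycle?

5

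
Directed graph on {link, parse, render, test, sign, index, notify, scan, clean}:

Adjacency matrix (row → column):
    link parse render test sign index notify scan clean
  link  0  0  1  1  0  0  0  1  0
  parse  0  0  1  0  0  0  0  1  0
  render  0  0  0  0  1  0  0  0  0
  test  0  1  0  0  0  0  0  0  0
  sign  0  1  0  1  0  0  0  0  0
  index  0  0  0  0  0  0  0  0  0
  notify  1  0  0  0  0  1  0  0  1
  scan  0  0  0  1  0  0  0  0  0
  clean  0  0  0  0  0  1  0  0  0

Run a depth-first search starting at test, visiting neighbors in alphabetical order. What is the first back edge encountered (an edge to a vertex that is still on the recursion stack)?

sign->parse

DFS from test (visiting neighbors in alphabetical order); mark gray on enter, black on exit:
test gray
  parse gray
    render gray
      sign gray
        sign→parse: parse is gray → back edge
First back edge: sign → parse.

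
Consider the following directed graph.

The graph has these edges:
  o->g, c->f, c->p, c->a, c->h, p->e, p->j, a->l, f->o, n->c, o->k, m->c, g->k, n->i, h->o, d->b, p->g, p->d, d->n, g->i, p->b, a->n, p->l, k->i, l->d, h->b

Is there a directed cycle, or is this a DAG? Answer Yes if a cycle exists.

Yes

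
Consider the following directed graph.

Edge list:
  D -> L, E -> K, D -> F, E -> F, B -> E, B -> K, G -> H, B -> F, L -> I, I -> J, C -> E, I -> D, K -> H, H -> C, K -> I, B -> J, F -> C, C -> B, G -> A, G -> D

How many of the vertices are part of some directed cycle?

A vertex is on a directed cycle iff it belongs to a strongly connected component of size ≥ 2 (or has a self-loop).
The vertices on cycles are {B, C, D, E, F, H, I, K, L} — 9 in total.

9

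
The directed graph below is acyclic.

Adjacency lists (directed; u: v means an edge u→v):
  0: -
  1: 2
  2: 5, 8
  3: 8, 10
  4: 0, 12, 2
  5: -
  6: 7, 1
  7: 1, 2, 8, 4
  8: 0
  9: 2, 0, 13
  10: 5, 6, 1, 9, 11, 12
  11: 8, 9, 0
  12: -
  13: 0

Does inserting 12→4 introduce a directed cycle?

Adding 12→4 creates a cycle iff 4 can already reach 12.
Path from 4: 4 → 12.
So 4 → … → 12 → 4 is a cycle.

Yes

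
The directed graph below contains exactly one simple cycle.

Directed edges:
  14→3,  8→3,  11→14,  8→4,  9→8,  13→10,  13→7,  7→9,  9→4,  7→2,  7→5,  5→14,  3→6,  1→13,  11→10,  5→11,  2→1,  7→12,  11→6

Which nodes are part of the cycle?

1, 2, 7, 13

DFS with gray/black marking from 7:
7 gray
  5 gray
    14 gray
      3 gray
        6 gray
        6 black
      3 black
    14 black
    11 gray
      11→14: 14 black — skip
      11→6: 6 black — skip
      10 gray
      10 black
    11 black
  5 black
  12 gray
  12 black
  2 gray
    1 gray
      13 gray
        13→10: 10 black — skip
        13→7: 7 is gray → back edge
Back edge closes the cycle 7 → 2 → 1 → 13 → 7; its vertices are {1, 2, 7, 13}.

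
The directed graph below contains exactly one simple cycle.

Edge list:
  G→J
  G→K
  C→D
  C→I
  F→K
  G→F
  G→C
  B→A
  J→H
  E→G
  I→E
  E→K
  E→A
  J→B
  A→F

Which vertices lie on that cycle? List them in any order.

C, E, G, I

DFS with gray/black marking from G:
G gray
  J gray
    H gray
    H black
    B gray
      A gray
        F gray
          K gray
          K black
        F black
      A black
    B black
  J black
  C gray
    I gray
      E gray
        E→K: K black — skip
        E→A: A black — skip
        E→G: G is gray → back edge
Back edge closes the cycle G → C → I → E → G; its vertices are {C, E, G, I}.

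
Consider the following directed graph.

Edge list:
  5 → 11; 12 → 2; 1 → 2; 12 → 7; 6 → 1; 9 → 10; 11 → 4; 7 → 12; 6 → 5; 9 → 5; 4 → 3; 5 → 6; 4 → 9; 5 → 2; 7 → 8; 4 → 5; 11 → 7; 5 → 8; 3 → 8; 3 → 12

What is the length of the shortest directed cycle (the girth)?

2

For each vertex v, BFS finds the shortest path from v back to v.
The shortest such closed walk is 5 → 6 → 5, length 2.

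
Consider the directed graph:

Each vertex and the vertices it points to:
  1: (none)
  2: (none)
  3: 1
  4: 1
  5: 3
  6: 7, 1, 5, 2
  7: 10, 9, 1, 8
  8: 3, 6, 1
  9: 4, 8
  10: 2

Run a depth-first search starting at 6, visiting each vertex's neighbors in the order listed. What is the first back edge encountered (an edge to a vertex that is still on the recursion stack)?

8->6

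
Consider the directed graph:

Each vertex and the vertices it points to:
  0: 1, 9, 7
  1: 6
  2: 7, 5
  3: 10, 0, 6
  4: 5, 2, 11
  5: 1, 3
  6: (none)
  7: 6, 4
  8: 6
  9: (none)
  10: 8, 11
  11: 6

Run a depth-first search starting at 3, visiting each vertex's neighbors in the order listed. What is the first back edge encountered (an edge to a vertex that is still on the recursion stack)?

5→3

DFS from 3 (visiting each vertex's neighbors in the order listed); mark gray on enter, black on exit:
3 gray
  10 gray
    8 gray
      6 gray
      6 black
    8 black
    11 gray
      11→6: 6 black — skip
    11 black
  10 black
  0 gray
    1 gray
      1→6: 6 black — skip
    1 black
    9 gray
    9 black
    7 gray
      7→6: 6 black — skip
      4 gray
        5 gray
          5→1: 1 black — skip
          5→3: 3 is gray → back edge
First back edge: 5 → 3.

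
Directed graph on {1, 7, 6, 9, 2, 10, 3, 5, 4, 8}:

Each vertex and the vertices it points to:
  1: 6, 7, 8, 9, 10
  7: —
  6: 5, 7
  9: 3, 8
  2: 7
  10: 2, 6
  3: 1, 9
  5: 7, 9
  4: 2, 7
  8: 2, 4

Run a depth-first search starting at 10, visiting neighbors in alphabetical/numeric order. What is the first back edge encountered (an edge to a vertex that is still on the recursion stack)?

1->6

DFS from 10 (visiting neighbors in alphabetical/numeric order); mark gray on enter, black on exit:
10 gray
  2 gray
    7 gray
    7 black
  2 black
  6 gray
    5 gray
      5→7: 7 black — skip
      9 gray
        3 gray
          1 gray
            1→6: 6 is gray → back edge
First back edge: 1 → 6.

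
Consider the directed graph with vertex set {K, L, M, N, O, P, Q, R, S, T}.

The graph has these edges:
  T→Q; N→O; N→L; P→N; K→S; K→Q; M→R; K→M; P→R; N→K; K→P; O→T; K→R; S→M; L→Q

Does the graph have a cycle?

Yes

DFS with white/gray/black marking, starting from P:
P gray
  R gray
  R black
  N gray
    L gray
      Q gray
      Q black
    L black
    K gray
      K→R: R black — skip
      S gray
        M gray
          M→R: R black — skip
        M black
      S black
      K→Q: Q black — skip
      K→P: P is gray → back edge
Back edge found, so a cycle exists: P → N → K → P.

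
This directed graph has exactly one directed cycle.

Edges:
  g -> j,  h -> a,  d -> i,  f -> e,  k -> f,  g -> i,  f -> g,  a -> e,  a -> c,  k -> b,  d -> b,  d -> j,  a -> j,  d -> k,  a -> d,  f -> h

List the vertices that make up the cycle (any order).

DFS with gray/black marking from f:
f gray
  g gray
    j gray
    j black
    i gray
    i black
  g black
  h gray
    a gray
      a→j: j black — skip
      e gray
      e black
      c gray
      c black
      d gray
        b gray
        b black
        d→i: i black — skip
        d→j: j black — skip
        k gray
          k→b: b black — skip
          k→f: f is gray → back edge
Back edge closes the cycle f → h → a → d → k → f; its vertices are {a, d, f, h, k}.

a, d, f, h, k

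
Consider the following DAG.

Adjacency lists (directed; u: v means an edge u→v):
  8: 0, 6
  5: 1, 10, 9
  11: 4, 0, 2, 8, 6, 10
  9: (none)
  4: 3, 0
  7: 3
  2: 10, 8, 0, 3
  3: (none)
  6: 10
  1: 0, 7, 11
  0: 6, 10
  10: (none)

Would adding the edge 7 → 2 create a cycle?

Adding 7→2 creates a cycle iff 2 can already reach 7.
Explore from 2: no path reaches 7. The graph stays acyclic.

No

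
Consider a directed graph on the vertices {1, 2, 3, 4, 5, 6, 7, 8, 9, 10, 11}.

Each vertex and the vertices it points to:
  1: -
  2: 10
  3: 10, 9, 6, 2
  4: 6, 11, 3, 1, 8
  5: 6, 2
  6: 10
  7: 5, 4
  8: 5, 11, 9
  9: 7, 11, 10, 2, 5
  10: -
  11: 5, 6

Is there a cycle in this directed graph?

DFS with white/gray/black marking, starting from 7:
7 gray
  5 gray
    6 gray
      10 gray
      10 black
    6 black
    2 gray
      2→10: 10 black — skip
    2 black
  5 black
  4 gray
    4→6: 6 black — skip
    11 gray
      11→5: 5 black — skip
      11→6: 6 black — skip
    11 black
    3 gray
      3→10: 10 black — skip
      9 gray
        9→7: 7 is gray → back edge
Back edge found, so a cycle exists: 7 → 4 → 3 → 9 → 7.

Yes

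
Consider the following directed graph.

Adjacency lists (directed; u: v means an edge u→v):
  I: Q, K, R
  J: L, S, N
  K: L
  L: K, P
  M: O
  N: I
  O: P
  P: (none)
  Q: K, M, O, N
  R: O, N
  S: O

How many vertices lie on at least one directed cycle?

A vertex is on a directed cycle iff it belongs to a strongly connected component of size ≥ 2 (or has a self-loop).
The vertices on cycles are {I, K, L, N, Q, R} — 6 in total.

6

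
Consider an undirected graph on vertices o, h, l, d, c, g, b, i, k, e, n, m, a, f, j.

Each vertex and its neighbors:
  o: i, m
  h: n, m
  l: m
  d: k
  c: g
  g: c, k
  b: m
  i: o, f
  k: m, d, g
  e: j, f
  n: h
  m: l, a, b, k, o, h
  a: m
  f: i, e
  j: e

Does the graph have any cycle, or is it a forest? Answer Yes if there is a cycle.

DFS, tracking each vertex's parent; an edge to a visited non-parent vertex closes a cycle.
Start from a:
visit a (parent –)
  visit m (parent a)
    visit l (parent m)
      l–m: parent, skip
    m–a: parent, skip
    visit b (parent m)
      b–m: parent, skip
    visit k (parent m)
      k–m: parent, skip
      visit d (parent k)
        d–k: parent, skip
      visit g (parent k)
        visit c (parent g)
          c–g: parent, skip
        g–k: parent, skip
    visit o (parent m)
      visit i (parent o)
        i–o: parent, skip
        visit f (parent i)
          f–i: parent, skip
          visit e (parent f)
            visit j (parent e)
              j–e: parent, skip
            e–f: parent, skip
      o–m: parent, skip
    visit h (parent m)
      visit n (parent h)
        n–h: parent, skip
      h–m: parent, skip
No non-parent visited neighbor found — the graph is a forest.

No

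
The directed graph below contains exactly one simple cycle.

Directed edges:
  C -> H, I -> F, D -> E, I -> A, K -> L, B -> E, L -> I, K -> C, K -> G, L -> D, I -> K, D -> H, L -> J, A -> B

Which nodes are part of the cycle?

I, K, L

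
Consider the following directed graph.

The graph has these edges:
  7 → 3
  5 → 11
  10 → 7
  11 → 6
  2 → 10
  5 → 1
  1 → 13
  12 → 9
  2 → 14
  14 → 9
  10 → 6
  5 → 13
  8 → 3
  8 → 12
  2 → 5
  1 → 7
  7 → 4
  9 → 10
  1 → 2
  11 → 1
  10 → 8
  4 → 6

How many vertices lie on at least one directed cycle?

8

A vertex is on a directed cycle iff it belongs to a strongly connected component of size ≥ 2 (or has a self-loop).
The vertices on cycles are {1, 2, 5, 8, 9, 10, 11, 12} — 8 in total.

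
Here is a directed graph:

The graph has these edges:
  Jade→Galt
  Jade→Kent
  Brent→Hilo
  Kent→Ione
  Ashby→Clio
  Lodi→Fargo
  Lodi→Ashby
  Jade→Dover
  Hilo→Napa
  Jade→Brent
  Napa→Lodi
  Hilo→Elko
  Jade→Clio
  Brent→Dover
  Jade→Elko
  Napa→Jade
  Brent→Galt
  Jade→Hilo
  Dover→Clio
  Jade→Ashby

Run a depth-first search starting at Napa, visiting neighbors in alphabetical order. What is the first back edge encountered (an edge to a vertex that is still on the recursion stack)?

Hilo→Napa

DFS from Napa (visiting neighbors in alphabetical order); mark gray on enter, black on exit:
Napa gray
  Jade gray
    Ashby gray
      Clio gray
      Clio black
    Ashby black
    Brent gray
      Dover gray
        Dover→Clio: Clio black — skip
      Dover black
      Galt gray
      Galt black
      Hilo gray
        Elko gray
        Elko black
        Hilo→Napa: Napa is gray → back edge
First back edge: Hilo → Napa.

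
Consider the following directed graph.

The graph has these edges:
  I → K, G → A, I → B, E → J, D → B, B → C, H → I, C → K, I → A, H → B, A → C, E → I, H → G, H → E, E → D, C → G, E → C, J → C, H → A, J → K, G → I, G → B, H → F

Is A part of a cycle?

Yes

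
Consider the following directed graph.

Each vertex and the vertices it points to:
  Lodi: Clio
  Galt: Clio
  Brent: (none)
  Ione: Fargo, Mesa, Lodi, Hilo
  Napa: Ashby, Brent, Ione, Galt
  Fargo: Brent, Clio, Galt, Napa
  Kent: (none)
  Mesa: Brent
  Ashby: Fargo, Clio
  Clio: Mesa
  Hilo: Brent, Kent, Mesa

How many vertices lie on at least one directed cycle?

A vertex is on a directed cycle iff it belongs to a strongly connected component of size ≥ 2 (or has a self-loop).
The vertices on cycles are {Ione, Napa, Ashby, Fargo} — 4 in total.

4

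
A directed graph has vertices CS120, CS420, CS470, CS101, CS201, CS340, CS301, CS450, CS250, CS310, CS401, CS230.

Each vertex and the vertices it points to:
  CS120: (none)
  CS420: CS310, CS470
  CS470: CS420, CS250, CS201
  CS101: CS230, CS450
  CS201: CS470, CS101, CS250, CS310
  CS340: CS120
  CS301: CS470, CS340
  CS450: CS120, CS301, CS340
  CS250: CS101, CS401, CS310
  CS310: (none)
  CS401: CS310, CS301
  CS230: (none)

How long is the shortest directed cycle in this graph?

For each vertex v, BFS finds the shortest path from v back to v.
The shortest such closed walk is CS470 → CS420 → CS470, length 2.

2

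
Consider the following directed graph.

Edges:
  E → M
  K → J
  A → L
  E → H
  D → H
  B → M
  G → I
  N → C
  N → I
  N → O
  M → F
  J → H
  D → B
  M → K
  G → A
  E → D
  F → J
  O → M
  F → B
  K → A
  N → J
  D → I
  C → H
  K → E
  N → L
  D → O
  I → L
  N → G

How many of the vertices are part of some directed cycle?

A vertex is on a directed cycle iff it belongs to a strongly connected component of size ≥ 2 (or has a self-loop).
The vertices on cycles are {B, D, E, F, K, M, O} — 7 in total.

7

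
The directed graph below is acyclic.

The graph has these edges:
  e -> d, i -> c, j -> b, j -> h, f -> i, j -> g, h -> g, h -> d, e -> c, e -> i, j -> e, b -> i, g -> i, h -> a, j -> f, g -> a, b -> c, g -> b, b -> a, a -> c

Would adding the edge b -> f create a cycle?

Adding b→f creates a cycle iff f can already reach b.
Explore from f: no path reaches b. The graph stays acyclic.

No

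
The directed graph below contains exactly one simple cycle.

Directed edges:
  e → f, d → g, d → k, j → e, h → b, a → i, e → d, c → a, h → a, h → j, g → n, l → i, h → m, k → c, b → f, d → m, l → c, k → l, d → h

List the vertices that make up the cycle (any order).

d, e, h, j

DFS with gray/black marking from d:
d gray
  g gray
    n gray
    n black
  g black
  h gray
    j gray
      e gray
        f gray
        f black
        e→d: d is gray → back edge
Back edge closes the cycle d → h → j → e → d; its vertices are {d, e, h, j}.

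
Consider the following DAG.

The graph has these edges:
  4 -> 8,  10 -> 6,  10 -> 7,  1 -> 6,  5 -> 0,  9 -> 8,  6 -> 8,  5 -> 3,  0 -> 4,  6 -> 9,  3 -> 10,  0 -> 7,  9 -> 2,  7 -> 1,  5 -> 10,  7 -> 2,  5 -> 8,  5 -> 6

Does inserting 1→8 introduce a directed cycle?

No

Adding 1→8 creates a cycle iff 8 can already reach 1.
Explore from 8: no path reaches 1. The graph stays acyclic.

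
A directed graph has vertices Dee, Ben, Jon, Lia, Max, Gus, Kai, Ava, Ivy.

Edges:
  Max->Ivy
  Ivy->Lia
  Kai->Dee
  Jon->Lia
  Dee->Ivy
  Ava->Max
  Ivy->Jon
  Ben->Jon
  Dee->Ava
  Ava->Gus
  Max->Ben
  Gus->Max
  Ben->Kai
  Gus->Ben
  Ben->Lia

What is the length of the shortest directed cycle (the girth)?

5

For each vertex v, BFS finds the shortest path from v back to v.
The shortest such closed walk is Dee → Ava → Gus → Ben → Kai → Dee, length 5.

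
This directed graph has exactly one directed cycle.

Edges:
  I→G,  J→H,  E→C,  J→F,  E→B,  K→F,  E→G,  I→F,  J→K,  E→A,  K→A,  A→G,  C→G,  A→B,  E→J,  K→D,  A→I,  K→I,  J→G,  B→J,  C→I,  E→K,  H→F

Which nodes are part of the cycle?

A, B, J, K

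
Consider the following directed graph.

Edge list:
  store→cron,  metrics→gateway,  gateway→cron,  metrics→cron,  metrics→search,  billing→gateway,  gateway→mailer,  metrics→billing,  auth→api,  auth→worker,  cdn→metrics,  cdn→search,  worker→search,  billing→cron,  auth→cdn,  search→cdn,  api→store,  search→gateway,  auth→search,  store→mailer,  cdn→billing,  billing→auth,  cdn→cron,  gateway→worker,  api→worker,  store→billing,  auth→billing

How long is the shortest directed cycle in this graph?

For each vertex v, BFS finds the shortest path from v back to v.
The shortest such closed walk is auth → billing → auth, length 2.

2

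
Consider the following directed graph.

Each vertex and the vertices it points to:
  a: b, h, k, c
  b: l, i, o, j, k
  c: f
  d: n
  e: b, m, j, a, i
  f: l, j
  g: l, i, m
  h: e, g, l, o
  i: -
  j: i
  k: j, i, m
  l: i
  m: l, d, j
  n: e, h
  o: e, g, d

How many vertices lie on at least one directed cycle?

A vertex is on a directed cycle iff it belongs to a strongly connected component of size ≥ 2 (or has a self-loop).
The vertices on cycles are {a, b, d, e, g, h, k, m, n, o} — 10 in total.

10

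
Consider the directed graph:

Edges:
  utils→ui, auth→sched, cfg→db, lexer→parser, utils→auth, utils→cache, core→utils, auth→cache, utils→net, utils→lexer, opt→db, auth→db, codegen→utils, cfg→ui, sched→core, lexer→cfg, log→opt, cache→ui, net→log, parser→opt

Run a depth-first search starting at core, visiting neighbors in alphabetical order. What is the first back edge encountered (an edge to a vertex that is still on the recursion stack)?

DFS from core (visiting neighbors in alphabetical order); mark gray on enter, black on exit:
core gray
  utils gray
    auth gray
      cache gray
        ui gray
        ui black
      cache black
      db gray
      db black
      sched gray
        sched→core: core is gray → back edge
First back edge: sched → core.

sched->core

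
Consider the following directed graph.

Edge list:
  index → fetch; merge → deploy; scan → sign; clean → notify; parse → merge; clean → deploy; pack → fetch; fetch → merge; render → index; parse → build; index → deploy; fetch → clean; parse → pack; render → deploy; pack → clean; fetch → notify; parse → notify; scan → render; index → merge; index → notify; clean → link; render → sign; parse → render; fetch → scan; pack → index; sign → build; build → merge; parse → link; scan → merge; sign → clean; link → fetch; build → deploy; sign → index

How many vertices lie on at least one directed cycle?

7

A vertex is on a directed cycle iff it belongs to a strongly connected component of size ≥ 2 (or has a self-loop).
The vertices on cycles are {link, scan, sign, clean, fetch, index, render} — 7 in total.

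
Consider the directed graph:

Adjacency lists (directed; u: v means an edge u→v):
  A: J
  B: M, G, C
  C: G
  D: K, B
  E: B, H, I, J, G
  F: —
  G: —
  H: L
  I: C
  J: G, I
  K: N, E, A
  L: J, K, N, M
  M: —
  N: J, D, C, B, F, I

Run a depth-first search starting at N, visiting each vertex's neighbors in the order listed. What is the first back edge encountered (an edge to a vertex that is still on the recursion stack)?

DFS from N (visiting each vertex's neighbors in the order listed); mark gray on enter, black on exit:
N gray
  J gray
    G gray
    G black
    I gray
      C gray
        C→G: G black — skip
      C black
    I black
  J black
  D gray
    K gray
      K→N: N is gray → back edge
First back edge: K → N.

K→N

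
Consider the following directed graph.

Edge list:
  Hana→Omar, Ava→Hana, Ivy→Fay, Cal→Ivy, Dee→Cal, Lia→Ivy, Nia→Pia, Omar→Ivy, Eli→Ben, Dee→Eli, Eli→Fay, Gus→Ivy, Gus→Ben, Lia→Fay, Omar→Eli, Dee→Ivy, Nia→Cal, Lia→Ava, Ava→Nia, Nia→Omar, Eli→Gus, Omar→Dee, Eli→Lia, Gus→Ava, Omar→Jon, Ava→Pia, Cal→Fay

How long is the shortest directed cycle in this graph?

5

For each vertex v, BFS finds the shortest path from v back to v.
The shortest such closed walk is Ava → Hana → Omar → Eli → Lia → Ava, length 5.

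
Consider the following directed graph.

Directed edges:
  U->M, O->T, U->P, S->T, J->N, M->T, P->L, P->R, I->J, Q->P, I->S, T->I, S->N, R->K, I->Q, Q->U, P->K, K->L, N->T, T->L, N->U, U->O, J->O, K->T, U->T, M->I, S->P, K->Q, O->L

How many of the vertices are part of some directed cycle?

12

A vertex is on a directed cycle iff it belongs to a strongly connected component of size ≥ 2 (or has a self-loop).
The vertices on cycles are {I, J, K, M, N, O, P, Q, R, S, T, U} — 12 in total.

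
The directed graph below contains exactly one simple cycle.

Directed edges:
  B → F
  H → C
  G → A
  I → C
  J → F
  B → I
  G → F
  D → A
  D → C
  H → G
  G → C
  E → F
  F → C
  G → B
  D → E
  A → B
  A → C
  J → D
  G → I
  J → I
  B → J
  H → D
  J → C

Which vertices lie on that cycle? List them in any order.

A, B, D, J

DFS with gray/black marking from D:
D gray
  E gray
    F gray
      C gray
      C black
    F black
  E black
  A gray
    A→C: C black — skip
    B gray
      J gray
        J→F: F black — skip
        J→D: D is gray → back edge
Back edge closes the cycle D → A → B → J → D; its vertices are {A, B, D, J}.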